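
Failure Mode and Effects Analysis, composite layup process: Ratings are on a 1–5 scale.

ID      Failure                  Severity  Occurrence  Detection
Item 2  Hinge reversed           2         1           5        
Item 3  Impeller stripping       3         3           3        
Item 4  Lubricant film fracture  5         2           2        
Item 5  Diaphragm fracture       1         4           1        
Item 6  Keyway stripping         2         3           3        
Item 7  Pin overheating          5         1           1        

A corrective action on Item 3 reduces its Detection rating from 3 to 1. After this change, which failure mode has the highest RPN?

RPN = Severity × Occurrence × Detection:
  Item 2: 2 × 1 × 5 = 10
  Item 3: 3 × 3 × 3 = 27
  Item 4: 5 × 2 × 2 = 20
  Item 5: 1 × 4 × 1 = 4
  Item 6: 2 × 3 × 3 = 18
  Item 7: 5 × 1 × 1 = 5
After action: Item 3 → 3 × 3 × 1 = 9.
Revised RPNs: Item 4=20, Item 6=18, Item 2=10, Item 3=9, Item 7=5, Item 5=4.
Highest is now Item 4 (20).

Item 4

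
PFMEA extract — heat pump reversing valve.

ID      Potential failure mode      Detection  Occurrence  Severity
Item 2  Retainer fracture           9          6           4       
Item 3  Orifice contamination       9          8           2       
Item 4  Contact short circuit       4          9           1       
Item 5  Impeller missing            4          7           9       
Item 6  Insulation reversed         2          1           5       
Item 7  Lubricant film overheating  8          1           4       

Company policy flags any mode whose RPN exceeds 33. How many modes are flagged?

RPN = Severity × Occurrence × Detection:
  Item 2: 4 × 6 × 9 = 216
  Item 3: 2 × 8 × 9 = 144
  Item 4: 1 × 9 × 4 = 36
  Item 5: 9 × 7 × 4 = 252
  Item 6: 5 × 1 × 2 = 10
  Item 7: 4 × 1 × 8 = 32
Modes with RPN > 33: Item 2 (216), Item 3 (144), Item 4 (36), Item 5 (252) → 4.

4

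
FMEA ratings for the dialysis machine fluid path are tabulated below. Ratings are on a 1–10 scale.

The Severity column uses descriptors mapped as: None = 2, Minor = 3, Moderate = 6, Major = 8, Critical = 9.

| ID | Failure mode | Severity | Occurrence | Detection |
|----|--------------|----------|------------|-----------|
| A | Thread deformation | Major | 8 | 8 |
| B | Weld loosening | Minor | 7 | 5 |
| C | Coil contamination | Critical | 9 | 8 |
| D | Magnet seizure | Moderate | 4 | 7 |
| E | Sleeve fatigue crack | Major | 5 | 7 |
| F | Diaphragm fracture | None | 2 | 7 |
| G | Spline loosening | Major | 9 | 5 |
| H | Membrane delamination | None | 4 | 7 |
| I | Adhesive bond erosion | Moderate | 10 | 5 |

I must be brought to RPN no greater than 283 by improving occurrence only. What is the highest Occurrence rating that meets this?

I: S=6, O=10, D=5 → current RPN = 300.
Fixed product = 30. Need 30 × O ≤ 283, so O ≤ 283/30 = 9.43.
Maximum integer Occurrence rating = 9 (gives RPN 270; O=10 would give 300 > 283).

9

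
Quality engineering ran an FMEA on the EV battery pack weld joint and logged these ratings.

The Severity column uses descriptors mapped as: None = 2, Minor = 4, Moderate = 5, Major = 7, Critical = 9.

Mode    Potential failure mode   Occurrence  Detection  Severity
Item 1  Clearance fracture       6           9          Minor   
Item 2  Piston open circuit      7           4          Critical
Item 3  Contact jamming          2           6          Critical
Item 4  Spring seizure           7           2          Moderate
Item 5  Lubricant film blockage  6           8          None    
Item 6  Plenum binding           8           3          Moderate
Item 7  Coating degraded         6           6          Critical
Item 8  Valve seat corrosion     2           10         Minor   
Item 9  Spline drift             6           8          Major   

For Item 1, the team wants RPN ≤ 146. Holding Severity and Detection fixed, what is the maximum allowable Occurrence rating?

Item 1: S=4, O=6, D=9 → current RPN = 216.
Fixed product = 36. Need 36 × O ≤ 146, so O ≤ 146/36 = 4.06.
Maximum integer Occurrence rating = 4 (gives RPN 144; O=5 would give 180 > 146).

4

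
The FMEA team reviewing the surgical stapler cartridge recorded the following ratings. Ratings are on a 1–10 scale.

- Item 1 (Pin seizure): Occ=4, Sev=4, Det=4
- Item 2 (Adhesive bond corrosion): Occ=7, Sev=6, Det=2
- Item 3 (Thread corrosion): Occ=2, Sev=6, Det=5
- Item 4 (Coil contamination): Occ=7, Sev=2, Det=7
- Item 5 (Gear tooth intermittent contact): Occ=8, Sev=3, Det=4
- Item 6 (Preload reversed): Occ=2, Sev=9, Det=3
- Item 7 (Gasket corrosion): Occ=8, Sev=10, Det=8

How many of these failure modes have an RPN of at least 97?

2

RPN = Severity × Occurrence × Detection:
  Item 1: 4 × 4 × 4 = 64
  Item 2: 6 × 7 × 2 = 84
  Item 3: 6 × 2 × 5 = 60
  Item 4: 2 × 7 × 7 = 98
  Item 5: 3 × 8 × 4 = 96
  Item 6: 9 × 2 × 3 = 54
  Item 7: 10 × 8 × 8 = 640
Modes with RPN ≥ 97: Item 4 (98), Item 7 (640) → 2.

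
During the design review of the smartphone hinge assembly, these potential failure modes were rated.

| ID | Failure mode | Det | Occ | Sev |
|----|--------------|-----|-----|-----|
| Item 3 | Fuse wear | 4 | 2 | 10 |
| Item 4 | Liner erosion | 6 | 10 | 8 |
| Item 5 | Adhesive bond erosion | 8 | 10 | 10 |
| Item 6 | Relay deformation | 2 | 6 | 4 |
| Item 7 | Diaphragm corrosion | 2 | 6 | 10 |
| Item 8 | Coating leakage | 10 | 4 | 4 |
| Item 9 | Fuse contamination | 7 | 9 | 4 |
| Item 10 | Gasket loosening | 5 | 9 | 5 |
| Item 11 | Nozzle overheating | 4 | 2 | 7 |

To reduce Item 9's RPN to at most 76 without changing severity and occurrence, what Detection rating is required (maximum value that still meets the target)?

2

Item 9: S=4, O=9, D=7 → current RPN = 252.
Fixed product = 36. Need 36 × D ≤ 76, so D ≤ 76/36 = 2.11.
Maximum integer Detection rating = 2 (gives RPN 72; D=3 would give 108 > 76).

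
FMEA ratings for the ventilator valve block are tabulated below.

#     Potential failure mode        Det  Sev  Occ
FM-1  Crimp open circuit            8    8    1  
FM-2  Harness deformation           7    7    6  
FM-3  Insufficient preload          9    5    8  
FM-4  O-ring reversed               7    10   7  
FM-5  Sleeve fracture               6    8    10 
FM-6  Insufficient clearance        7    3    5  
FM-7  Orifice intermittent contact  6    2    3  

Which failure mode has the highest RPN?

RPN = Severity × Occurrence × Detection:
  FM-1: 8 × 1 × 8 = 64
  FM-2: 7 × 6 × 7 = 294
  FM-3: 5 × 8 × 9 = 360
  FM-4: 10 × 7 × 7 = 490
  FM-5: 8 × 10 × 6 = 480
  FM-6: 3 × 5 × 7 = 105
  FM-7: 2 × 3 × 6 = 36
Highest RPN is 490 → FM-4.

FM-4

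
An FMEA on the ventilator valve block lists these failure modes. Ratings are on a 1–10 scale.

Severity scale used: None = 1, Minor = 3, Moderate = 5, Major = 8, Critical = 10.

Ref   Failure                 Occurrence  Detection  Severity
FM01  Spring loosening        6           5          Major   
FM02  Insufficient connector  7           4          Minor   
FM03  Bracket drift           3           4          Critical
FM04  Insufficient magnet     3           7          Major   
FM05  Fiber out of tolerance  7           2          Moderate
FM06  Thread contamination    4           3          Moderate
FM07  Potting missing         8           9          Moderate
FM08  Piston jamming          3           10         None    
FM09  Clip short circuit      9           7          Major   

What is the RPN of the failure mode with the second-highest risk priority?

360

RPN = Severity × Occurrence × Detection:
  FM01: 8 × 6 × 5 = 240
  FM02: 3 × 7 × 4 = 84
  FM03: 10 × 3 × 4 = 120
  FM04: 8 × 3 × 7 = 168
  FM05: 5 × 7 × 2 = 70
  FM06: 5 × 4 × 3 = 60
  FM07: 5 × 8 × 9 = 360
  FM08: 1 × 3 × 10 = 30
  FM09: 8 × 9 × 7 = 504
Sorted descending: 504, 360, 240, 168, 120, 84, 70, 60, 30.
The second-highest RPN is 360 (FM07).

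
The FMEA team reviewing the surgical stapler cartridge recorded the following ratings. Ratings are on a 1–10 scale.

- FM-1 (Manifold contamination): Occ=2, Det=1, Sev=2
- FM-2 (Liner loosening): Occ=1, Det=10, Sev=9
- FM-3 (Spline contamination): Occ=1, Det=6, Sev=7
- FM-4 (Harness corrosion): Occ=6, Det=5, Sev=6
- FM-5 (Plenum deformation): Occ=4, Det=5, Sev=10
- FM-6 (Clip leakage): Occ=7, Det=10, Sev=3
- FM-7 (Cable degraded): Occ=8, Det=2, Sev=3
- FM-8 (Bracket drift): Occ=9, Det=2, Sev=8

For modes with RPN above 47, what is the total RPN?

RPN = Severity × Occurrence × Detection:
  FM-1: 2 × 2 × 1 = 4
  FM-2: 9 × 1 × 10 = 90
  FM-3: 7 × 1 × 6 = 42
  FM-4: 6 × 6 × 5 = 180
  FM-5: 10 × 4 × 5 = 200
  FM-6: 3 × 7 × 10 = 210
  FM-7: 3 × 8 × 2 = 48
  FM-8: 8 × 9 × 2 = 144
RPN > 47: FM-2 (90), FM-4 (180), FM-5 (200), FM-6 (210), FM-7 (48), FM-8 (144).
Sum: 90 + 180 + 200 + 210 + 48 + 144 = 872.

872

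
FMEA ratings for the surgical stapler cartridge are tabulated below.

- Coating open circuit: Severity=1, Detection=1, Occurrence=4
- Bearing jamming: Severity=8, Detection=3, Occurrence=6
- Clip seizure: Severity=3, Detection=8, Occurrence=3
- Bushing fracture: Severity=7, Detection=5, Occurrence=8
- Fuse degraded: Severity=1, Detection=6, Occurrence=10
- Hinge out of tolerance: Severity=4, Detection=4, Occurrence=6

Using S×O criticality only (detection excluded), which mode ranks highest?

Criticality = Severity × Occurrence:
  Coating open circuit: 1 × 4 = 4
  Bearing jamming: 8 × 6 = 48
  Clip seizure: 3 × 3 = 9
  Bushing fracture: 7 × 8 = 56
  Fuse degraded: 1 × 10 = 10
  Hinge out of tolerance: 4 × 6 = 24
Highest criticality is 56 → Bushing fracture.

Bushing fracture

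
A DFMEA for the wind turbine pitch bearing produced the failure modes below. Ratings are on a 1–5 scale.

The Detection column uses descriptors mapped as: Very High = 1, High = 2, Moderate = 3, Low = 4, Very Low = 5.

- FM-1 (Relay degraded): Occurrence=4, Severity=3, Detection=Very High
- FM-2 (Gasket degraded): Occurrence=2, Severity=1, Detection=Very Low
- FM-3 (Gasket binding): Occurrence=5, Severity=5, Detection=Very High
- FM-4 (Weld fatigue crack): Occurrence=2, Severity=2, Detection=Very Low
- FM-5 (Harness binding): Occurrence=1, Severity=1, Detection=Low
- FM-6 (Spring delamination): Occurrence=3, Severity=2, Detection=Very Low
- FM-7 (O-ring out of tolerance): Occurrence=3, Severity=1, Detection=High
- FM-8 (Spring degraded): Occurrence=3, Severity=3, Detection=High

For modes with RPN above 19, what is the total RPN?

75

RPN = Severity × Occurrence × Detection:
  FM-1: 3 × 4 × 1 = 12
  FM-2: 1 × 2 × 5 = 10
  FM-3: 5 × 5 × 1 = 25
  FM-4: 2 × 2 × 5 = 20
  FM-5: 1 × 1 × 4 = 4
  FM-6: 2 × 3 × 5 = 30
  FM-7: 1 × 3 × 2 = 6
  FM-8: 3 × 3 × 2 = 18
RPN > 19: FM-3 (25), FM-4 (20), FM-6 (30).
Sum: 25 + 20 + 30 = 75.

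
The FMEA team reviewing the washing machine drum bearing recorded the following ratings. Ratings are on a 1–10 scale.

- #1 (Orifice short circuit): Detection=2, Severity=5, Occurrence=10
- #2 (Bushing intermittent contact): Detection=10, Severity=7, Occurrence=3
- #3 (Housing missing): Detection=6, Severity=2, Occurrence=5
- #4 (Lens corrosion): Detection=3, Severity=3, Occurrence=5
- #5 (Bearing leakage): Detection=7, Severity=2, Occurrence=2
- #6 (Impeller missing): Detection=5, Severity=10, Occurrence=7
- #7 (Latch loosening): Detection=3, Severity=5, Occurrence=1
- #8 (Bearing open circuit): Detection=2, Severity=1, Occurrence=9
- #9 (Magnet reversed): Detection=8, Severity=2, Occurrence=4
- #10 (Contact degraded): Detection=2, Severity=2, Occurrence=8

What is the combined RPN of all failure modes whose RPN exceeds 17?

RPN = Severity × Occurrence × Detection:
  #1: 5 × 10 × 2 = 100
  #2: 7 × 3 × 10 = 210
  #3: 2 × 5 × 6 = 60
  #4: 3 × 5 × 3 = 45
  #5: 2 × 2 × 7 = 28
  #6: 10 × 7 × 5 = 350
  #7: 5 × 1 × 3 = 15
  #8: 1 × 9 × 2 = 18
  #9: 2 × 4 × 8 = 64
  #10: 2 × 8 × 2 = 32
RPN > 17: #1 (100), #2 (210), #3 (60), #4 (45), #5 (28), #6 (350), #8 (18), #9 (64), #10 (32).
Sum: 100 + 210 + 60 + 45 + 28 + 350 + 18 + 64 + 32 = 907.

907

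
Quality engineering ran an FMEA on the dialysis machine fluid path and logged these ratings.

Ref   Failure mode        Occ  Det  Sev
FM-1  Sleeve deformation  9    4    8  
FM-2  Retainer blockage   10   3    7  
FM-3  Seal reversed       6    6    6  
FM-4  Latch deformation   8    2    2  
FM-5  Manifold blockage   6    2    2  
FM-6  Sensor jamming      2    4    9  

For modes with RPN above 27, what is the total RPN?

818

RPN = Severity × Occurrence × Detection:
  FM-1: 8 × 9 × 4 = 288
  FM-2: 7 × 10 × 3 = 210
  FM-3: 6 × 6 × 6 = 216
  FM-4: 2 × 8 × 2 = 32
  FM-5: 2 × 6 × 2 = 24
  FM-6: 9 × 2 × 4 = 72
RPN > 27: FM-1 (288), FM-2 (210), FM-3 (216), FM-4 (32), FM-6 (72).
Sum: 288 + 210 + 216 + 32 + 72 = 818.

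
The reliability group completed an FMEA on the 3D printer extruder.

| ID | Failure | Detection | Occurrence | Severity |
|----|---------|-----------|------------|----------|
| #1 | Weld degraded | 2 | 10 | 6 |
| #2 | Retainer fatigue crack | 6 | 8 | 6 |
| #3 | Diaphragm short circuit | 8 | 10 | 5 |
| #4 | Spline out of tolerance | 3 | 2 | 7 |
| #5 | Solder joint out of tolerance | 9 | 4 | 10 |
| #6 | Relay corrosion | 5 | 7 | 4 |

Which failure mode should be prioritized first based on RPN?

#3

RPN = Severity × Occurrence × Detection:
  #1: 6 × 10 × 2 = 120
  #2: 6 × 8 × 6 = 288
  #3: 5 × 10 × 8 = 400
  #4: 7 × 2 × 3 = 42
  #5: 10 × 4 × 9 = 360
  #6: 4 × 7 × 5 = 140
Highest RPN is 400 → #3.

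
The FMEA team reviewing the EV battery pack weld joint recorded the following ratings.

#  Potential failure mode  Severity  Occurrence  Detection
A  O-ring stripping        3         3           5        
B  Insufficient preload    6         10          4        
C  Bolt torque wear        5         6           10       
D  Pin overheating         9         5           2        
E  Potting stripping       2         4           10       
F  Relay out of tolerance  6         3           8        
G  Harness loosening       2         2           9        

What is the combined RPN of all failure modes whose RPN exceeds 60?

854

RPN = Severity × Occurrence × Detection:
  A: 3 × 3 × 5 = 45
  B: 6 × 10 × 4 = 240
  C: 5 × 6 × 10 = 300
  D: 9 × 5 × 2 = 90
  E: 2 × 4 × 10 = 80
  F: 6 × 3 × 8 = 144
  G: 2 × 2 × 9 = 36
RPN > 60: B (240), C (300), D (90), E (80), F (144).
Sum: 240 + 300 + 90 + 80 + 144 = 854.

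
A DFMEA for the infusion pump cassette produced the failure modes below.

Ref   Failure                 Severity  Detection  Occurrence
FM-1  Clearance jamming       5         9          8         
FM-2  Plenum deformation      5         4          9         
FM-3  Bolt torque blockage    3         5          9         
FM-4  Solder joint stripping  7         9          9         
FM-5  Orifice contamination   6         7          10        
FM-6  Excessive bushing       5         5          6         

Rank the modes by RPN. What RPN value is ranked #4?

180

RPN = Severity × Occurrence × Detection:
  FM-1: 5 × 8 × 9 = 360
  FM-2: 5 × 9 × 4 = 180
  FM-3: 3 × 9 × 5 = 135
  FM-4: 7 × 9 × 9 = 567
  FM-5: 6 × 10 × 7 = 420
  FM-6: 5 × 6 × 5 = 150
Sorted descending: 567, 420, 360, 180, 150, 135.
The fourth-highest RPN is 180 (FM-2).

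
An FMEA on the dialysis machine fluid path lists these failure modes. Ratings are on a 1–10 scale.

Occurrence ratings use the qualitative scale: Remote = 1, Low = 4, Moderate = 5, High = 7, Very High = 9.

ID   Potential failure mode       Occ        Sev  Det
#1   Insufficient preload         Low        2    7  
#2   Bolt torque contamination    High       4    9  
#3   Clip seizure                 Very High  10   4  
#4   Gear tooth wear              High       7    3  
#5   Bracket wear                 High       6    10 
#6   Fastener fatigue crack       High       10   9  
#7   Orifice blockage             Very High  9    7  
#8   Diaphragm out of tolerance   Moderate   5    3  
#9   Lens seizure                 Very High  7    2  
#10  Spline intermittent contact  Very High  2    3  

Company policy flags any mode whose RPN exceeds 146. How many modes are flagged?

6

RPN = Severity × Occurrence × Detection:
  #1: 2 × 4 × 7 = 56
  #2: 4 × 7 × 9 = 252
  #3: 10 × 9 × 4 = 360
  #4: 7 × 7 × 3 = 147
  #5: 6 × 7 × 10 = 420
  #6: 10 × 7 × 9 = 630
  #7: 9 × 9 × 7 = 567
  #8: 5 × 5 × 3 = 75
  #9: 7 × 9 × 2 = 126
  #10: 2 × 9 × 3 = 54
Modes with RPN > 146: #2 (252), #3 (360), #4 (147), #5 (420), #6 (630), #7 (567) → 6.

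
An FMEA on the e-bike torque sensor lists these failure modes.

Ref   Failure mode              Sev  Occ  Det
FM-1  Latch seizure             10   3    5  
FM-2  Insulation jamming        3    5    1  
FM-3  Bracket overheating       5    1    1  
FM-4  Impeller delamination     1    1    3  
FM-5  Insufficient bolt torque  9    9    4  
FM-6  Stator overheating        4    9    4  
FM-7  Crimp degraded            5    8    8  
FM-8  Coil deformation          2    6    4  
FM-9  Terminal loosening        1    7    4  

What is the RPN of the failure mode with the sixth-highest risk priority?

28

RPN = Severity × Occurrence × Detection:
  FM-1: 10 × 3 × 5 = 150
  FM-2: 3 × 5 × 1 = 15
  FM-3: 5 × 1 × 1 = 5
  FM-4: 1 × 1 × 3 = 3
  FM-5: 9 × 9 × 4 = 324
  FM-6: 4 × 9 × 4 = 144
  FM-7: 5 × 8 × 8 = 320
  FM-8: 2 × 6 × 4 = 48
  FM-9: 1 × 7 × 4 = 28
Sorted descending: 324, 320, 150, 144, 48, 28, 15, 5, 3.
The sixth-highest RPN is 28 (FM-9).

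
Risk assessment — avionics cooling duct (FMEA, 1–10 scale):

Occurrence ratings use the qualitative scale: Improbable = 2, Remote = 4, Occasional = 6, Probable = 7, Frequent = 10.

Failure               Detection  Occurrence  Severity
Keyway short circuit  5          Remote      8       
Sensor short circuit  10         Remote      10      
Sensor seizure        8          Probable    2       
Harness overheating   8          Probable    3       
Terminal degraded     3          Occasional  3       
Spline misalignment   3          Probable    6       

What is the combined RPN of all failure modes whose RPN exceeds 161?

568

RPN = Severity × Occurrence × Detection:
  Keyway short circuit: 8 × 4 × 5 = 160
  Sensor short circuit: 10 × 4 × 10 = 400
  Sensor seizure: 2 × 7 × 8 = 112
  Harness overheating: 3 × 7 × 8 = 168
  Terminal degraded: 3 × 6 × 3 = 54
  Spline misalignment: 6 × 7 × 3 = 126
RPN > 161: Sensor short circuit (400), Harness overheating (168).
Sum: 400 + 168 = 568.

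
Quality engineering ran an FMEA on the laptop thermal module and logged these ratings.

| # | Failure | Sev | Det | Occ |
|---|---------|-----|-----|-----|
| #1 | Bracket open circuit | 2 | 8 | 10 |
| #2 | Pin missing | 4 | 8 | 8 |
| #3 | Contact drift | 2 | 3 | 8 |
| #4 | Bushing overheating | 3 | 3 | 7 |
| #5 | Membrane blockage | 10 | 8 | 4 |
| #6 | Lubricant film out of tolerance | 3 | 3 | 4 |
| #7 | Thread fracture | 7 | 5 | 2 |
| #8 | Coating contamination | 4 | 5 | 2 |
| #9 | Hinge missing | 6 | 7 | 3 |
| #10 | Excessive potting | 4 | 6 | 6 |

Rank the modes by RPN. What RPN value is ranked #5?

126

RPN = Severity × Occurrence × Detection:
  #1: 2 × 10 × 8 = 160
  #2: 4 × 8 × 8 = 256
  #3: 2 × 8 × 3 = 48
  #4: 3 × 7 × 3 = 63
  #5: 10 × 4 × 8 = 320
  #6: 3 × 4 × 3 = 36
  #7: 7 × 2 × 5 = 70
  #8: 4 × 2 × 5 = 40
  #9: 6 × 3 × 7 = 126
  #10: 4 × 6 × 6 = 144
Sorted descending: 320, 256, 160, 144, 126, 70, 63, 48, 40, 36.
The fifth-highest RPN is 126 (#9).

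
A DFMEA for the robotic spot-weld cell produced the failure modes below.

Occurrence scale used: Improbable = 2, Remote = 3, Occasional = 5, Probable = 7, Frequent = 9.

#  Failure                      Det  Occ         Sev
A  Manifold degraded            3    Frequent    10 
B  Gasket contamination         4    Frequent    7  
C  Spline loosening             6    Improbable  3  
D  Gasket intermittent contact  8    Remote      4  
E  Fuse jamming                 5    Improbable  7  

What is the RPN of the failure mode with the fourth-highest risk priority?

70

RPN = Severity × Occurrence × Detection:
  A: 10 × 9 × 3 = 270
  B: 7 × 9 × 4 = 252
  C: 3 × 2 × 6 = 36
  D: 4 × 3 × 8 = 96
  E: 7 × 2 × 5 = 70
Sorted descending: 270, 252, 96, 70, 36.
The fourth-highest RPN is 70 (E).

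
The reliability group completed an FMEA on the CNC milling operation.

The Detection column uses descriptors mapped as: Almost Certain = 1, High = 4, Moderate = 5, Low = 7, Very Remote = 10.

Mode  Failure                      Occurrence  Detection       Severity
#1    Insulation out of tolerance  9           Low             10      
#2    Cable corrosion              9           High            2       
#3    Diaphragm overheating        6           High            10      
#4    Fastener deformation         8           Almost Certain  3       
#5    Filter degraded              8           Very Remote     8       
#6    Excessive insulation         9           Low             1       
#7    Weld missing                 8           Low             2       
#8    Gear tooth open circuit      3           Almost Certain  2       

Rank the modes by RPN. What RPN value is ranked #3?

240

RPN = Severity × Occurrence × Detection:
  #1: 10 × 9 × 7 = 630
  #2: 2 × 9 × 4 = 72
  #3: 10 × 6 × 4 = 240
  #4: 3 × 8 × 1 = 24
  #5: 8 × 8 × 10 = 640
  #6: 1 × 9 × 7 = 63
  #7: 2 × 8 × 7 = 112
  #8: 2 × 3 × 1 = 6
Sorted descending: 640, 630, 240, 112, 72, 63, 24, 6.
The third-highest RPN is 240 (#3).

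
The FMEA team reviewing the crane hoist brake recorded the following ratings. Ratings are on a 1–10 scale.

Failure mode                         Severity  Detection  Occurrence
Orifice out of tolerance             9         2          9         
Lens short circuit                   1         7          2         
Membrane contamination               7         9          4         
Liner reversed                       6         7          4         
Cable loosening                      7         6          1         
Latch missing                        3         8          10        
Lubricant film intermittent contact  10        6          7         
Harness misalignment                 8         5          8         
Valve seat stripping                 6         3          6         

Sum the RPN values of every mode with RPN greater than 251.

RPN = Severity × Occurrence × Detection:
  Orifice out of tolerance: 9 × 9 × 2 = 162
  Lens short circuit: 1 × 2 × 7 = 14
  Membrane contamination: 7 × 4 × 9 = 252
  Liner reversed: 6 × 4 × 7 = 168
  Cable loosening: 7 × 1 × 6 = 42
  Latch missing: 3 × 10 × 8 = 240
  Lubricant film intermittent contact: 10 × 7 × 6 = 420
  Harness misalignment: 8 × 8 × 5 = 320
  Valve seat stripping: 6 × 6 × 3 = 108
RPN > 251: Membrane contamination (252), Lubricant film intermittent contact (420), Harness misalignment (320).
Sum: 252 + 420 + 320 = 992.

992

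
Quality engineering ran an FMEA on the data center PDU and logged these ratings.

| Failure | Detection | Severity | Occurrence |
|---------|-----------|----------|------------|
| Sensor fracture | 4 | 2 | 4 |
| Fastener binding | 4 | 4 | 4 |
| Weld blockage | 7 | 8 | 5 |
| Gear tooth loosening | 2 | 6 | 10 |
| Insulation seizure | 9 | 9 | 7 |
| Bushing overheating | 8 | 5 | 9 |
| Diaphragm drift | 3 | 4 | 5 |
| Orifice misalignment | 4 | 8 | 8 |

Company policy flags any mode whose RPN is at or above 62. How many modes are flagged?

6

RPN = Severity × Occurrence × Detection:
  Sensor fracture: 2 × 4 × 4 = 32
  Fastener binding: 4 × 4 × 4 = 64
  Weld blockage: 8 × 5 × 7 = 280
  Gear tooth loosening: 6 × 10 × 2 = 120
  Insulation seizure: 9 × 7 × 9 = 567
  Bushing overheating: 5 × 9 × 8 = 360
  Diaphragm drift: 4 × 5 × 3 = 60
  Orifice misalignment: 8 × 8 × 4 = 256
Modes with RPN ≥ 62: Fastener binding (64), Weld blockage (280), Gear tooth loosening (120), Insulation seizure (567), Bushing overheating (360), Orifice misalignment (256) → 6.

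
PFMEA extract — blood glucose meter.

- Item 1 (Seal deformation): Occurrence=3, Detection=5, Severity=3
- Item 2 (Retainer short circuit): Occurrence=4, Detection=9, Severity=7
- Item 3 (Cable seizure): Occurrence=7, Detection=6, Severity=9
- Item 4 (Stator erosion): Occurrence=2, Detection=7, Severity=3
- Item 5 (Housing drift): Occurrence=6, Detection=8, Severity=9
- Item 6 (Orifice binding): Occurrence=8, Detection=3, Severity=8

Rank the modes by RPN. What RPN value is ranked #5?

45

RPN = Severity × Occurrence × Detection:
  Item 1: 3 × 3 × 5 = 45
  Item 2: 7 × 4 × 9 = 252
  Item 3: 9 × 7 × 6 = 378
  Item 4: 3 × 2 × 7 = 42
  Item 5: 9 × 6 × 8 = 432
  Item 6: 8 × 8 × 3 = 192
Sorted descending: 432, 378, 252, 192, 45, 42.
The fifth-highest RPN is 45 (Item 1).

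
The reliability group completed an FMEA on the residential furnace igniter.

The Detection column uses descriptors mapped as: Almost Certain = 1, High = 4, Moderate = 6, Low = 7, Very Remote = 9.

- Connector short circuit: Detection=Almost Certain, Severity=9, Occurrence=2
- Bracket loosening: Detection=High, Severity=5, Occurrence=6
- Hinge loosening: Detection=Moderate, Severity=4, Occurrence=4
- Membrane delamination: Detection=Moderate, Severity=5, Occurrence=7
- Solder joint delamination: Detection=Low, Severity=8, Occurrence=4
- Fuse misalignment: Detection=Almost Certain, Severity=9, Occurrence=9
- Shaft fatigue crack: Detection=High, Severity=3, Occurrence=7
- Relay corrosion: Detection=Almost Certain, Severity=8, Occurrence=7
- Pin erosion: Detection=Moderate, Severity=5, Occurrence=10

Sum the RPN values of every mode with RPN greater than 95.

RPN = Severity × Occurrence × Detection:
  Connector short circuit: 9 × 2 × 1 = 18
  Bracket loosening: 5 × 6 × 4 = 120
  Hinge loosening: 4 × 4 × 6 = 96
  Membrane delamination: 5 × 7 × 6 = 210
  Solder joint delamination: 8 × 4 × 7 = 224
  Fuse misalignment: 9 × 9 × 1 = 81
  Shaft fatigue crack: 3 × 7 × 4 = 84
  Relay corrosion: 8 × 7 × 1 = 56
  Pin erosion: 5 × 10 × 6 = 300
RPN > 95: Bracket loosening (120), Hinge loosening (96), Membrane delamination (210), Solder joint delamination (224), Pin erosion (300).
Sum: 120 + 96 + 210 + 224 + 300 = 950.

950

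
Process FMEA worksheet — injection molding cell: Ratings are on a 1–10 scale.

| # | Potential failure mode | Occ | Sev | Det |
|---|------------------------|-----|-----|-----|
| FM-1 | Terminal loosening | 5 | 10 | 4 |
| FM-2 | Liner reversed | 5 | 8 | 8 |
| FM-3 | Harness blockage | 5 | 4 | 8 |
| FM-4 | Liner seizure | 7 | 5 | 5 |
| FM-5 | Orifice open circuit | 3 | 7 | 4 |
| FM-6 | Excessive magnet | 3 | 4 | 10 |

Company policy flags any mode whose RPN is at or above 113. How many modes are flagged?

RPN = Severity × Occurrence × Detection:
  FM-1: 10 × 5 × 4 = 200
  FM-2: 8 × 5 × 8 = 320
  FM-3: 4 × 5 × 8 = 160
  FM-4: 5 × 7 × 5 = 175
  FM-5: 7 × 3 × 4 = 84
  FM-6: 4 × 3 × 10 = 120
Modes with RPN ≥ 113: FM-1 (200), FM-2 (320), FM-3 (160), FM-4 (175), FM-6 (120) → 5.

5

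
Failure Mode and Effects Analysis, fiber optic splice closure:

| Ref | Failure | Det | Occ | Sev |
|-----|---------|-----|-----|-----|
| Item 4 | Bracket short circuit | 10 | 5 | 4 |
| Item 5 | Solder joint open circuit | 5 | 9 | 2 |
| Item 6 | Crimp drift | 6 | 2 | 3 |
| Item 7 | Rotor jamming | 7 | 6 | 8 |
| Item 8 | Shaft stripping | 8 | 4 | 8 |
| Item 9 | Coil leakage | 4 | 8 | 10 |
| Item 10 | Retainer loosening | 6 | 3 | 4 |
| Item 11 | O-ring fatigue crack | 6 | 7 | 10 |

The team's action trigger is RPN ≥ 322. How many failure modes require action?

2

RPN = Severity × Occurrence × Detection:
  Item 4: 4 × 5 × 10 = 200
  Item 5: 2 × 9 × 5 = 90
  Item 6: 3 × 2 × 6 = 36
  Item 7: 8 × 6 × 7 = 336
  Item 8: 8 × 4 × 8 = 256
  Item 9: 10 × 8 × 4 = 320
  Item 10: 4 × 3 × 6 = 72
  Item 11: 10 × 7 × 6 = 420
Modes with RPN ≥ 322: Item 7 (336), Item 11 (420) → 2.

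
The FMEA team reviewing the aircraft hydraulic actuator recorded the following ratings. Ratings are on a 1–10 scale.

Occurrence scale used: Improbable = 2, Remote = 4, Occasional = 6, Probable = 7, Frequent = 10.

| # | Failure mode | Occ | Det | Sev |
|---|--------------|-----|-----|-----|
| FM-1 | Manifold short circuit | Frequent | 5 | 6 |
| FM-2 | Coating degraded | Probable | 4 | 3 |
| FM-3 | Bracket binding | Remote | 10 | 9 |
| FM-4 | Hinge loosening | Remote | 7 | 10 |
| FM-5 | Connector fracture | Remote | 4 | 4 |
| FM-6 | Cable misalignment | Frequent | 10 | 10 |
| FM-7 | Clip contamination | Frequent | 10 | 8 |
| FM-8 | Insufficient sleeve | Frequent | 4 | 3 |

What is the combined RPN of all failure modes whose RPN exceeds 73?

2944

RPN = Severity × Occurrence × Detection:
  FM-1: 6 × 10 × 5 = 300
  FM-2: 3 × 7 × 4 = 84
  FM-3: 9 × 4 × 10 = 360
  FM-4: 10 × 4 × 7 = 280
  FM-5: 4 × 4 × 4 = 64
  FM-6: 10 × 10 × 10 = 1000
  FM-7: 8 × 10 × 10 = 800
  FM-8: 3 × 10 × 4 = 120
RPN > 73: FM-1 (300), FM-2 (84), FM-3 (360), FM-4 (280), FM-6 (1000), FM-7 (800), FM-8 (120).
Sum: 300 + 84 + 360 + 280 + 1000 + 800 + 120 = 2944.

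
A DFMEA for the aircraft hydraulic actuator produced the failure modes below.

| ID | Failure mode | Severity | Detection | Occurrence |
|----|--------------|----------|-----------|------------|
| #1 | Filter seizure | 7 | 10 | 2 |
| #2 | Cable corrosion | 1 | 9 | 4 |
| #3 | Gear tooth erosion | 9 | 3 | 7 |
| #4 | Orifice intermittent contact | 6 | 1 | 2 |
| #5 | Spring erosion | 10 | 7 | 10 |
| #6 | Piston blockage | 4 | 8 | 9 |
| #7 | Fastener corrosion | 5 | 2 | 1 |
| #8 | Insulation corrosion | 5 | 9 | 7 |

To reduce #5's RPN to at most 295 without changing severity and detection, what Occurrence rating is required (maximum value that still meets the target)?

#5: S=10, O=10, D=7 → current RPN = 700.
Fixed product = 70. Need 70 × O ≤ 295, so O ≤ 295/70 = 4.21.
Maximum integer Occurrence rating = 4 (gives RPN 280; O=5 would give 350 > 295).

4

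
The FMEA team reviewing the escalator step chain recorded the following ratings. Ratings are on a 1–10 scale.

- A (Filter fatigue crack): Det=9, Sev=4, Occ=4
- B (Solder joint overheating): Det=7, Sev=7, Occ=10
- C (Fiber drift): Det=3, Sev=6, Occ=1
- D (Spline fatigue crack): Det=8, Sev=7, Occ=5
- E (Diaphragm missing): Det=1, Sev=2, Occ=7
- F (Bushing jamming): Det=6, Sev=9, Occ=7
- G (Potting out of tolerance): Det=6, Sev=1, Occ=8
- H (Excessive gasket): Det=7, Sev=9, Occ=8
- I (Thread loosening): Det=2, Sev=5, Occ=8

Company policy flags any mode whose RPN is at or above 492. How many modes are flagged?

1

RPN = Severity × Occurrence × Detection:
  A: 4 × 4 × 9 = 144
  B: 7 × 10 × 7 = 490
  C: 6 × 1 × 3 = 18
  D: 7 × 5 × 8 = 280
  E: 2 × 7 × 1 = 14
  F: 9 × 7 × 6 = 378
  G: 1 × 8 × 6 = 48
  H: 9 × 8 × 7 = 504
  I: 5 × 8 × 2 = 80
Modes with RPN ≥ 492: H (504) → 1.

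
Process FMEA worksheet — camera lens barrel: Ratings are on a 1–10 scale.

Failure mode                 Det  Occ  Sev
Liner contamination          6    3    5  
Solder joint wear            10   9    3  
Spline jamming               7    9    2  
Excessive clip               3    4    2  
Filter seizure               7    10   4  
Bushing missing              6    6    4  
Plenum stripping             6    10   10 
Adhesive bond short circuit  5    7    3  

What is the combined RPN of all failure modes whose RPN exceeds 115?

1420

RPN = Severity × Occurrence × Detection:
  Liner contamination: 5 × 3 × 6 = 90
  Solder joint wear: 3 × 9 × 10 = 270
  Spline jamming: 2 × 9 × 7 = 126
  Excessive clip: 2 × 4 × 3 = 24
  Filter seizure: 4 × 10 × 7 = 280
  Bushing missing: 4 × 6 × 6 = 144
  Plenum stripping: 10 × 10 × 6 = 600
  Adhesive bond short circuit: 3 × 7 × 5 = 105
RPN > 115: Solder joint wear (270), Spline jamming (126), Filter seizure (280), Bushing missing (144), Plenum stripping (600).
Sum: 270 + 126 + 280 + 144 + 600 = 1420.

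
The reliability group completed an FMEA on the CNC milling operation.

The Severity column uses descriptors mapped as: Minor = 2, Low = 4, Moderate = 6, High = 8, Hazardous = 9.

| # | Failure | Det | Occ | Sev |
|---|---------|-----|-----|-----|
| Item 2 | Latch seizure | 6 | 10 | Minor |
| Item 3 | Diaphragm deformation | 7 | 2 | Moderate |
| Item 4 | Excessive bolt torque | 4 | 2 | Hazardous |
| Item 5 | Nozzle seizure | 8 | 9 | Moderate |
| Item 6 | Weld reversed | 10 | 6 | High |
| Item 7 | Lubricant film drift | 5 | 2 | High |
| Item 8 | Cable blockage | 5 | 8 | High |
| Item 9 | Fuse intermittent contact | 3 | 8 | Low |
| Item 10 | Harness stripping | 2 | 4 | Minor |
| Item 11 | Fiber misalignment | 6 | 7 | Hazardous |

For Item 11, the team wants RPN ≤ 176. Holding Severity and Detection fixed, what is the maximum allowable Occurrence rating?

Item 11: S=9, O=7, D=6 → current RPN = 378.
Fixed product = 54. Need 54 × O ≤ 176, so O ≤ 176/54 = 3.26.
Maximum integer Occurrence rating = 3 (gives RPN 162; O=4 would give 216 > 176).

3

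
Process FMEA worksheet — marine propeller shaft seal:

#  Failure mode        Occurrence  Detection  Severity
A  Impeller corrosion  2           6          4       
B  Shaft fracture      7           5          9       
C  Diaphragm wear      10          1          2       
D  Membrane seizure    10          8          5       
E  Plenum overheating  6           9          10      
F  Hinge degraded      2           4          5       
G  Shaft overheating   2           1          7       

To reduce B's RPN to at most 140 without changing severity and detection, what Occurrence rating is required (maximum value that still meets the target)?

3

B: S=9, O=7, D=5 → current RPN = 315.
Fixed product = 45. Need 45 × O ≤ 140, so O ≤ 140/45 = 3.11.
Maximum integer Occurrence rating = 3 (gives RPN 135; O=4 would give 180 > 140).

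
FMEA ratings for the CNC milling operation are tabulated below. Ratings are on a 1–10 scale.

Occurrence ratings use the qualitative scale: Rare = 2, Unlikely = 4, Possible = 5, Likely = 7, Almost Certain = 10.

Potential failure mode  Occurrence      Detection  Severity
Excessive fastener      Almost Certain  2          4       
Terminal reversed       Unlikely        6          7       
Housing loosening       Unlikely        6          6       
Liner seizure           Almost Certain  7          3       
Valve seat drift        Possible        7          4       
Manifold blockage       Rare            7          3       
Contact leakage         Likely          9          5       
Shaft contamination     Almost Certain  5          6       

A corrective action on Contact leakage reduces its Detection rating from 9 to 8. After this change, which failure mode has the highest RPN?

Shaft contamination

RPN = Severity × Occurrence × Detection:
  Excessive fastener: 4 × 10 × 2 = 80
  Terminal reversed: 7 × 4 × 6 = 168
  Housing loosening: 6 × 4 × 6 = 144
  Liner seizure: 3 × 10 × 7 = 210
  Valve seat drift: 4 × 5 × 7 = 140
  Manifold blockage: 3 × 2 × 7 = 42
  Contact leakage: 5 × 7 × 9 = 315
  Shaft contamination: 6 × 10 × 5 = 300
After action: Contact leakage → 5 × 7 × 8 = 280.
Revised RPNs: Shaft contamination=300, Contact leakage=280, Liner seizure=210, Terminal reversed=168, Housing loosening=144, Valve seat drift=140, Excessive fastener=80, Manifold blockage=42.
Highest is now Shaft contamination (300).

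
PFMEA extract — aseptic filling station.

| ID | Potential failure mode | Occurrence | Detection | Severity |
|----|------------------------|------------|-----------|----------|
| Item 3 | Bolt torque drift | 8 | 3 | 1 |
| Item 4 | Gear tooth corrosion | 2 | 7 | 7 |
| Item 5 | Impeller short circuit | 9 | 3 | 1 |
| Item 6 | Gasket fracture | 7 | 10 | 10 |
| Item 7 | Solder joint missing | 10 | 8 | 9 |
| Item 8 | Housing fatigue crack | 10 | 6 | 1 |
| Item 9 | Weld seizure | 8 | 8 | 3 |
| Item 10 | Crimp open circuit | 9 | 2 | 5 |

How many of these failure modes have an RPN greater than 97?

4

RPN = Severity × Occurrence × Detection:
  Item 3: 1 × 8 × 3 = 24
  Item 4: 7 × 2 × 7 = 98
  Item 5: 1 × 9 × 3 = 27
  Item 6: 10 × 7 × 10 = 700
  Item 7: 9 × 10 × 8 = 720
  Item 8: 1 × 10 × 6 = 60
  Item 9: 3 × 8 × 8 = 192
  Item 10: 5 × 9 × 2 = 90
Modes with RPN > 97: Item 4 (98), Item 6 (700), Item 7 (720), Item 9 (192) → 4.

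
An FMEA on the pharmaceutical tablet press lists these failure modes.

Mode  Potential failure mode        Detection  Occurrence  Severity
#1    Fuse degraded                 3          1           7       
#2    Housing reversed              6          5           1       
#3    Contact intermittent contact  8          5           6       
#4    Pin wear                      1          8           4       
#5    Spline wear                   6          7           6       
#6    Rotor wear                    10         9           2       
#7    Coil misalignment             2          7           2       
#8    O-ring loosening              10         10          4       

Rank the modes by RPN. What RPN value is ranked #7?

RPN = Severity × Occurrence × Detection:
  #1: 7 × 1 × 3 = 21
  #2: 1 × 5 × 6 = 30
  #3: 6 × 5 × 8 = 240
  #4: 4 × 8 × 1 = 32
  #5: 6 × 7 × 6 = 252
  #6: 2 × 9 × 10 = 180
  #7: 2 × 7 × 2 = 28
  #8: 4 × 10 × 10 = 400
Sorted descending: 400, 252, 240, 180, 32, 30, 28, 21.
The seventh-highest RPN is 28 (#7).

28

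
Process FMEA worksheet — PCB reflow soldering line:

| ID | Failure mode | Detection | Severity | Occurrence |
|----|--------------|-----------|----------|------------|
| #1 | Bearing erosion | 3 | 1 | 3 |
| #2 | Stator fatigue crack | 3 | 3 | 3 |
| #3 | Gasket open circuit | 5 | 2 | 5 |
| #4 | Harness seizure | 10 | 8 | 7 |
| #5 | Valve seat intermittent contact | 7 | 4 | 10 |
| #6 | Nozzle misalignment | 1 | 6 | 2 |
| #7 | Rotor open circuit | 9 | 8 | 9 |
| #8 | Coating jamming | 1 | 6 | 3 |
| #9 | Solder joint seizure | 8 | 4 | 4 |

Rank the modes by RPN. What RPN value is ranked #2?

RPN = Severity × Occurrence × Detection:
  #1: 1 × 3 × 3 = 9
  #2: 3 × 3 × 3 = 27
  #3: 2 × 5 × 5 = 50
  #4: 8 × 7 × 10 = 560
  #5: 4 × 10 × 7 = 280
  #6: 6 × 2 × 1 = 12
  #7: 8 × 9 × 9 = 648
  #8: 6 × 3 × 1 = 18
  #9: 4 × 4 × 8 = 128
Sorted descending: 648, 560, 280, 128, 50, 27, 18, 12, 9.
The second-highest RPN is 560 (#4).

560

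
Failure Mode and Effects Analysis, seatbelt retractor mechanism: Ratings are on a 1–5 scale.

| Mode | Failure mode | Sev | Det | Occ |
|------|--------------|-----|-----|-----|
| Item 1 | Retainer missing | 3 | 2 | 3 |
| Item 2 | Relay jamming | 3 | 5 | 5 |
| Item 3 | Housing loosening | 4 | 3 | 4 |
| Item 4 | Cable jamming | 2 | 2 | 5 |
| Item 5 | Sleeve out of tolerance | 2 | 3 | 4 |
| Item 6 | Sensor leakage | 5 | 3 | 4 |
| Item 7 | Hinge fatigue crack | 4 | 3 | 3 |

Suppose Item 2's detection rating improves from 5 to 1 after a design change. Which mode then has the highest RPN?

RPN = Severity × Occurrence × Detection:
  Item 1: 3 × 3 × 2 = 18
  Item 2: 3 × 5 × 5 = 75
  Item 3: 4 × 4 × 3 = 48
  Item 4: 2 × 5 × 2 = 20
  Item 5: 2 × 4 × 3 = 24
  Item 6: 5 × 4 × 3 = 60
  Item 7: 4 × 3 × 3 = 36
After action: Item 2 → 3 × 5 × 1 = 15.
Revised RPNs: Item 6=60, Item 3=48, Item 7=36, Item 5=24, Item 4=20, Item 1=18, Item 2=15.
Highest is now Item 6 (60).

Item 6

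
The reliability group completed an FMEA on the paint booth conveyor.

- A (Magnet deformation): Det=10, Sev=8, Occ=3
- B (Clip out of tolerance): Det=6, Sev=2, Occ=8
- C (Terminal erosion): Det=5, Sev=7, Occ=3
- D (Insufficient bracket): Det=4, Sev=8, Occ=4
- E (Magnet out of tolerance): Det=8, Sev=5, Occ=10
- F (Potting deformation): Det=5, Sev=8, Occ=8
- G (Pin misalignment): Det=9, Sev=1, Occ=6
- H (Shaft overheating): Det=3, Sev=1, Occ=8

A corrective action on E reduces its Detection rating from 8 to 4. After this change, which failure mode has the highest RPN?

F

RPN = Severity × Occurrence × Detection:
  A: 8 × 3 × 10 = 240
  B: 2 × 8 × 6 = 96
  C: 7 × 3 × 5 = 105
  D: 8 × 4 × 4 = 128
  E: 5 × 10 × 8 = 400
  F: 8 × 8 × 5 = 320
  G: 1 × 6 × 9 = 54
  H: 1 × 8 × 3 = 24
After action: E → 5 × 10 × 4 = 200.
Revised RPNs: F=320, A=240, E=200, D=128, C=105, B=96, G=54, H=24.
Highest is now F (320).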